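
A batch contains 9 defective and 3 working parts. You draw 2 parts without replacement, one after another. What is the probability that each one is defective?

P = 9/12 × 8/11 = 72/132 = 6/11.

6/11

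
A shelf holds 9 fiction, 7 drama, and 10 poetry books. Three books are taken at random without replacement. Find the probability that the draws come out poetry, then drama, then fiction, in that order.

21/520

Each draw changes the counts, so multiply the conditional probabilities along the sequence:
P = 10/26 × 7/25 × 9/24 = 630/15600 = 21/520.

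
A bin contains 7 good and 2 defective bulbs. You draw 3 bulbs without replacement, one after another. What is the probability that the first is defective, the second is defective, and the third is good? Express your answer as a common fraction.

1/36

Multiply the probability of each draw given the previous ones:
P = 2/9 × 1/8 × 7/7 = 14/504 = 1/36.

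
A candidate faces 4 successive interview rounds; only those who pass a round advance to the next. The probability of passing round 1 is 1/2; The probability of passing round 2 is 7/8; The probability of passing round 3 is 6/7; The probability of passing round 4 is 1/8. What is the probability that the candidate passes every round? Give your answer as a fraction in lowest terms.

3/64

The events are sequential, so multiply the conditional probabilities:
P = 1/2 × 7/8 × 6/7 × 1/8 = 42/896 = 3/64.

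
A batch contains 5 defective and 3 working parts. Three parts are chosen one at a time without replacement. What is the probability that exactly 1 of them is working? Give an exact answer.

One ordering (working drawn first) has probability 3/8 × 5/7 × 4/6 = 60/336 = 5/28.
There are C(3,1) = 3 such orderings, each equally likely, so P = 3 × 5/28 = 15/28.

15/28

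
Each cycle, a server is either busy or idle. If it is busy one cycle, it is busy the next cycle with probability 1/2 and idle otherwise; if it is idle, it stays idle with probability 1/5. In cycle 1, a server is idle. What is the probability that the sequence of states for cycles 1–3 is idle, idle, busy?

Cycle 1 is given. For each transition, use the conditional probability from the current state:
P(idle | idle) = 1/5; P(busy | idle) = 4/5.
P = 1/5 × 4/5 = 4/25.

4/25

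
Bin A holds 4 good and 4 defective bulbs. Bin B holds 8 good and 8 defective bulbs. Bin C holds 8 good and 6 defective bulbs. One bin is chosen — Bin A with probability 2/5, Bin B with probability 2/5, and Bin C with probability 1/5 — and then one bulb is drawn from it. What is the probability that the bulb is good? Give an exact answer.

18/35

From Bin A: P(good) = 4/8.
From Bin B: P(good) = 8/16.
From Bin C: P(good) = 8/14.
Total probability = (2/5)(4/8) + (2/5)(8/16) + (1/5)(8/14) = 18/35.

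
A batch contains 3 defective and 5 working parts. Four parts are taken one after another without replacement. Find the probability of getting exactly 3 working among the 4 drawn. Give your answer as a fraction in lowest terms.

3/7

One ordering (working drawn first) has probability 5/8 × 4/7 × 3/6 × 3/5 = 180/1680 = 3/28.
There are C(4,3) = 4 such orderings, each equally likely, so P = 4 × 3/28 = 3/7.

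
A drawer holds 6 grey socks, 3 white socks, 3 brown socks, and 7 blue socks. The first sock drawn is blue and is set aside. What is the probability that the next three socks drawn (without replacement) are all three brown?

After the first draw, 3 of the remaining 18 socks are brown.
P = 3/18 × 2/17 × 1/16 = 6/4896 = 1/816.

1/816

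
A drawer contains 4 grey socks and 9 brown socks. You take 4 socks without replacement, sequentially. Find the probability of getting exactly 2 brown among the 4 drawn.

One ordering (brown drawn first) has probability 9/13 × 8/12 × 4/11 × 3/10 = 864/17160 = 36/715.
There are C(4,2) = 6 such orderings, each equally likely, so P = 6 × 36/715 = 216/715.

216/715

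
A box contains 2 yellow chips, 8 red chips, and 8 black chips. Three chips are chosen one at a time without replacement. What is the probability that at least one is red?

29/34

P(no red) = 10/18 × 9/17 × 8/16 = 720/4896 = 5/34.
P(at least one) = 1 − 5/34 = 29/34.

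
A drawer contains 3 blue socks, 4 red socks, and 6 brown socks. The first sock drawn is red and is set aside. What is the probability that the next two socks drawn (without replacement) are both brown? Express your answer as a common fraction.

5/22

After the first draw, 6 of the remaining 12 socks are brown.
P = 6/12 × 5/11 = 30/132 = 5/22.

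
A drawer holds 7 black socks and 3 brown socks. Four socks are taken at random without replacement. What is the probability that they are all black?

1/6

P(all black) = 7/10 × 6/9 × 5/8 × 4/7 = 840/5040 = 1/6.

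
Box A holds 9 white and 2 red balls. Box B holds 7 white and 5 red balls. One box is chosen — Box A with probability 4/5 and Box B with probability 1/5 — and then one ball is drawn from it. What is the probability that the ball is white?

509/660

From Box A: P(white) = 9/11.
From Box B: P(white) = 7/12.
Total probability = (4/5)(9/11) + (1/5)(7/12) = 509/660.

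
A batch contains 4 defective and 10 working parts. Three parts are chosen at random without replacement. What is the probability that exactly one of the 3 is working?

One ordering (working drawn first) has probability 10/14 × 4/13 × 3/12 = 120/2184 = 5/91.
There are C(3,1) = 3 such orderings, each equally likely, so P = 3 × 5/91 = 15/91.

15/91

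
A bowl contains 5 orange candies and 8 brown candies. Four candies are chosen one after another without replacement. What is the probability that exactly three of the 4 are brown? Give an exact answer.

One ordering (brown drawn first) has probability 8/13 × 7/12 × 6/11 × 5/10 = 1680/17160 = 14/143.
There are C(4,3) = 4 such orderings, each equally likely, so P = 4 × 14/143 = 56/143.

56/143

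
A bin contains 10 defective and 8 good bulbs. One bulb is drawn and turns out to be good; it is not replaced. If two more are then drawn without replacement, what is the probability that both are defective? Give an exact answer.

45/136

With the first bulb removed, 10 defective remain out of 17.
P = 10/17 × 9/16 = 90/272 = 45/136.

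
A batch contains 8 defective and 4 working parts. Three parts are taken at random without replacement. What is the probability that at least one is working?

41/55

P(no working) = 8/12 × 7/11 × 6/10 = 336/1320 = 14/55.
P(at least one) = 1 − 14/55 = 41/55.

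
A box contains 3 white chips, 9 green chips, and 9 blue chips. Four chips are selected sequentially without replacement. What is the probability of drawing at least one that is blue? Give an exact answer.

122/133

P(no blue) = 12/21 × 11/20 × 10/19 × 9/18 = 11880/143640 = 11/133.
P(at least one) = 1 − 11/133 = 122/133.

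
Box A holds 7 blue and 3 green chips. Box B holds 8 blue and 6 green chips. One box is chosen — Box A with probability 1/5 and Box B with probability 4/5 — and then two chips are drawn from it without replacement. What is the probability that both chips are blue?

From Box A: P(both blue) = (7/10)(6/9) = 7/15.
From Box B: P(both blue) = (8/14)(7/13) = 4/13.
Total probability = (1/5)(7/15) + (4/5)(4/13) = 331/975.

331/975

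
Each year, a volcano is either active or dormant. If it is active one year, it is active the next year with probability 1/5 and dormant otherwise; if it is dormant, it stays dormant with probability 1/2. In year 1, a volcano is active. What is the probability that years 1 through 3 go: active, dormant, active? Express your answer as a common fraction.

Year 1 is given. For each transition, use the conditional probability from the current state:
P(dormant | active) = 4/5; P(active | dormant) = 1/2.
P = 4/5 × 1/2 = 4/10 = 2/5.

2/5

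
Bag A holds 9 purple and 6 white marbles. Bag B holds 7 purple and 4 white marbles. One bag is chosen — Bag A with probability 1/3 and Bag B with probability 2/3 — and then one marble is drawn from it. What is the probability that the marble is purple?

103/165

From Bag A: P(purple) = 9/15.
From Bag B: P(purple) = 7/11.
Total probability = (1/3)(9/15) + (2/3)(7/11) = 103/165.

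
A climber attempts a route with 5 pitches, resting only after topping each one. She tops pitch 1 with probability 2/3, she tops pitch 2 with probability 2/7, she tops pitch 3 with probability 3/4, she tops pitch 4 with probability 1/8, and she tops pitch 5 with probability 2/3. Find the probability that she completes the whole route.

Multiplying along the chain,
P = 2/3 × 2/7 × 3/4 × 1/8 × 2/3 = 24/2016 = 1/84.

1/84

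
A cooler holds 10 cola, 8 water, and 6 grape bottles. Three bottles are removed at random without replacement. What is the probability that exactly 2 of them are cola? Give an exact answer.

315/1012

One ordering (cola drawn first) has probability 10/24 × 9/23 × 14/22 = 1260/12144 = 105/1012.
There are C(3,2) = 3 such orderings, each equally likely, so P = 3 × 105/1012 = 315/1012.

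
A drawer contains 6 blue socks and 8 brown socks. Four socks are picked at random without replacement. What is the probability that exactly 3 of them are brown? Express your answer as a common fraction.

One ordering (brown drawn first) has probability 8/14 × 7/13 × 6/12 × 6/11 = 2016/24024 = 12/143.
There are C(4,3) = 4 such orderings, each equally likely, so P = 4 × 12/143 = 48/143.

48/143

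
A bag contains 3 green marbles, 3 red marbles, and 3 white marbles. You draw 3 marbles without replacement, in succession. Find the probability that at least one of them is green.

16/21

P(no green) = 6/9 × 5/8 × 4/7 = 120/504 = 5/21.
P(at least one) = 1 − 5/21 = 16/21.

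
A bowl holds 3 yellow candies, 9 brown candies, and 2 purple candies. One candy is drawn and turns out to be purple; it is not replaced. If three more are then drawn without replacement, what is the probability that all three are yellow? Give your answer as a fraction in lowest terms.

With the first candy removed, 3 yellow remain out of 13.
P = 3/13 × 2/12 × 1/11 = 6/1716 = 1/286.

1/286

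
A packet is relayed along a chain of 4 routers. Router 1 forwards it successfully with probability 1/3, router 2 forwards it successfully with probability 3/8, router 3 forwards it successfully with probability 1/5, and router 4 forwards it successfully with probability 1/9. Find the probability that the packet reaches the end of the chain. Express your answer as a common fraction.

The events are sequential, so multiply the conditional probabilities:
P = 1/3 × 3/8 × 1/5 × 1/9 = 3/1080 = 1/360.

1/360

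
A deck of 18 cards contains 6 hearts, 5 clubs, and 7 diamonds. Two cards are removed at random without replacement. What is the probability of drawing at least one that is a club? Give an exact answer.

25/51

P(no clubs) = 13/18 × 12/17 = 156/306 = 26/51.
P(at least one) = 1 − 26/51 = 25/51.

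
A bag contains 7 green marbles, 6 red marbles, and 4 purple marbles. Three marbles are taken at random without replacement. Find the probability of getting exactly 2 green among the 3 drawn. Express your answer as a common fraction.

21/68

One ordering (green drawn first) has probability 7/17 × 6/16 × 10/15 = 420/4080 = 7/68.
There are C(3,2) = 3 such orderings, each equally likely, so P = 3 × 7/68 = 21/68.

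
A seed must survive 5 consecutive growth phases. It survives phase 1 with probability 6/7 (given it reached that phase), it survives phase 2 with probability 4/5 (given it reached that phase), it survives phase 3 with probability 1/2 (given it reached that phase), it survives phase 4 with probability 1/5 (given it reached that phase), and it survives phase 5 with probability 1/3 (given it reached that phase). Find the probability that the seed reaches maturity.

The events are sequential, so multiply the conditional probabilities:
P = 6/7 × 4/5 × 1/2 × 1/5 × 1/3 = 24/1050 = 4/175.

4/175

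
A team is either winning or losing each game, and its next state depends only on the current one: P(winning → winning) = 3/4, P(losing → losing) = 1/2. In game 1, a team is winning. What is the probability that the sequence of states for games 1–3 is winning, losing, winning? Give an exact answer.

Game 1 is given. For each transition, use the conditional probability from the current state:
P(losing | winning) = 1/4; P(winning | losing) = 1/2.
P = 1/4 × 1/2 = 1/8.

1/8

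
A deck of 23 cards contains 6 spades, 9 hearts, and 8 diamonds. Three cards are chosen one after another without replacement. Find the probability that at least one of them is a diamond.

P(no diamonds) = 15/23 × 14/22 × 13/21 = 2730/10626 = 65/253.
P(at least one) = 1 − 65/253 = 188/253.

188/253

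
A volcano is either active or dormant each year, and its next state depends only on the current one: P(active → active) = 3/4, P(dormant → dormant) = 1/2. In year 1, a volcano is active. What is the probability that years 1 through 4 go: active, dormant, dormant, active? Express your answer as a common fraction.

Year 1 is given. For each transition, use the conditional probability from the current state:
P(dormant | active) = 1/4; P(dormant | dormant) = 1/2; P(active | dormant) = 1/2.
P = 1/4 × 1/2 × 1/2 = 1/16.

1/16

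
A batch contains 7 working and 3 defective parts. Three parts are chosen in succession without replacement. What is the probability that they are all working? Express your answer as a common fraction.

7/24

P = 7/10 × 6/9 × 5/8 = 210/720 = 7/24.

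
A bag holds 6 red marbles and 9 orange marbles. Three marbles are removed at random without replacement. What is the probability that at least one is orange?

87/91

P(no orange) = 6/15 × 5/14 × 4/13 = 120/2730 = 4/91.
P(at least one) = 1 − 4/91 = 87/91.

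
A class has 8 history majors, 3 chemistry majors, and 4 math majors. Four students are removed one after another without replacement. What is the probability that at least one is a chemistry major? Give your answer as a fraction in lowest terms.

P(no chemistry majors) = 12/15 × 11/14 × 10/13 × 9/12 = 11880/32760 = 33/91.
P(at least one) = 1 − 33/91 = 58/91.

58/91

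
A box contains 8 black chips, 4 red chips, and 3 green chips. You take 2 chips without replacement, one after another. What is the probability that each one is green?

P = 3/15 × 2/14 = 6/210 = 1/35.

1/35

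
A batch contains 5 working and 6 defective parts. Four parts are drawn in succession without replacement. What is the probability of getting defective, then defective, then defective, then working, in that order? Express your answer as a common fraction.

5/66

Chain rule:
P = 6/11 × 5/10 × 4/9 × 5/8 = 600/7920 = 5/66.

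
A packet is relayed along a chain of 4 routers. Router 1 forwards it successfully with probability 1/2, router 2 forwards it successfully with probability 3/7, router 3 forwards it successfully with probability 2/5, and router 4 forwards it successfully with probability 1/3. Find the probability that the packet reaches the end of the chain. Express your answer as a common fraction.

Each stage is reached only if all earlier stages succeed, so
P = 1/2 × 3/7 × 2/5 × 1/3 = 6/210 = 1/35.

1/35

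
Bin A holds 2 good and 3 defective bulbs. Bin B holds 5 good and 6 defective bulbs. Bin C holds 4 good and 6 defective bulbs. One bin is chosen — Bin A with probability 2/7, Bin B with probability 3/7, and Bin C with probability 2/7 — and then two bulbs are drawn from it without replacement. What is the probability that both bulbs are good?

167/1155

From Bin A: P(both good) = (2/5)(1/4) = 1/10.
From Bin B: P(both good) = (5/11)(4/10) = 2/11.
From Bin C: P(both good) = (4/10)(3/9) = 2/15.
Total probability = (2/7)(1/10) + (3/7)(2/11) + (2/7)(2/15) = 167/1155.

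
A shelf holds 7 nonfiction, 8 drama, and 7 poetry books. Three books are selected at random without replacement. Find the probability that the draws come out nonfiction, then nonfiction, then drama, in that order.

Multiply the probability of each draw given the previous ones:
P = 7/22 × 6/21 × 8/20 = 336/9240 = 2/55.

2/55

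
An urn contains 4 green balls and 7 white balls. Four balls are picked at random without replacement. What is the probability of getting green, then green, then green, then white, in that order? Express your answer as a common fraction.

7/330

Multiply the probability of each draw given the previous ones:
P = 4/11 × 3/10 × 2/9 × 7/8 = 168/7920 = 7/330.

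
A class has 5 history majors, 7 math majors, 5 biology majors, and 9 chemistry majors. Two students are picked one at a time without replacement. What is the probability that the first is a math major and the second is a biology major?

7/130

Multiply the probability of each draw given the previous ones:
P = 7/26 × 5/25 = 35/650 = 7/130.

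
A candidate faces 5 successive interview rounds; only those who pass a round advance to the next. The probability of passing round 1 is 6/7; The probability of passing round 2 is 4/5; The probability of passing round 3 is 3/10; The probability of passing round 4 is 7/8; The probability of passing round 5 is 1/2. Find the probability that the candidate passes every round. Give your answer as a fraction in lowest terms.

9/100

Multiplying along the chain,
P = 6/7 × 4/5 × 3/10 × 7/8 × 1/2 = 504/5600 = 9/100.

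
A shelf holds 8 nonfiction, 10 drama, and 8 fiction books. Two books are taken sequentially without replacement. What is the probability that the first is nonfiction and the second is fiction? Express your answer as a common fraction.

32/325

Chain rule:
P = 8/26 × 8/25 = 64/650 = 32/325.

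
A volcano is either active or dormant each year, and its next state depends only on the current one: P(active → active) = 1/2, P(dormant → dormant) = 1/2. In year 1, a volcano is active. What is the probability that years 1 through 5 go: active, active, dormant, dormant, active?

1/16

Year 1 is given. For each transition, use the conditional probability from the current state:
P(active | active) = 1/2; P(dormant | active) = 1/2; P(dormant | dormant) = 1/2; P(active | dormant) = 1/2.
P = 1/2 × 1/2 × 1/2 × 1/2 = 1/16.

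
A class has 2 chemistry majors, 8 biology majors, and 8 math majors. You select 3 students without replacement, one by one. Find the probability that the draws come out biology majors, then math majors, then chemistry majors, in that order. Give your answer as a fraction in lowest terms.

Chain rule:
P = 8/18 × 8/17 × 2/16 = 128/4896 = 4/153.

4/153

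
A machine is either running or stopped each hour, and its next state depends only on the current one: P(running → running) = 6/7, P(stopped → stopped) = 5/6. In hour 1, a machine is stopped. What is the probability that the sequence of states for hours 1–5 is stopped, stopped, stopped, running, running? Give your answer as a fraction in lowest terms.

25/252

Hour 1 is given. For each transition, use the conditional probability from the current state:
P(stopped | stopped) = 5/6; P(stopped | stopped) = 5/6; P(running | stopped) = 1/6; P(running | running) = 6/7.
P = 5/6 × 5/6 × 1/6 × 6/7 = 150/1512 = 25/252.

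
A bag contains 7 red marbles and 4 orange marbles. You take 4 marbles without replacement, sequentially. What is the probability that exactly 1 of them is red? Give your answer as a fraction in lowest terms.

One ordering (red drawn first) has probability 7/11 × 4/10 × 3/9 × 2/8 = 168/7920 = 7/330.
There are C(4,1) = 4 such orderings, each equally likely, so P = 4 × 7/330 = 14/165.

14/165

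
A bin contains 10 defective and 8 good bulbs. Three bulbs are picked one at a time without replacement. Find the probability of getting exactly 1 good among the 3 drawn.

15/34

One ordering (good drawn first) has probability 8/18 × 10/17 × 9/16 = 720/4896 = 5/34.
There are C(3,1) = 3 such orderings, each equally likely, so P = 3 × 5/34 = 15/34.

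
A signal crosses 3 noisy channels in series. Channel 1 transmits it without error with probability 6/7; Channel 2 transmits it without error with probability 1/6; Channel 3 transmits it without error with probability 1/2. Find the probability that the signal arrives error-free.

Multiplying along the chain,
P = 6/7 × 1/6 × 1/2 = 6/84 = 1/14.

1/14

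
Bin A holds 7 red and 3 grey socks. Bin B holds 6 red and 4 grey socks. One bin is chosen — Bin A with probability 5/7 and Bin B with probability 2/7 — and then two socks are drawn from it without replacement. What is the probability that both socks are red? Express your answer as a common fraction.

From Bin A: P(both red) = (7/10)(6/9) = 7/15.
From Bin B: P(both red) = (6/10)(5/9) = 1/3.
Total probability = (5/7)(7/15) + (2/7)(1/3) = 3/7.

3/7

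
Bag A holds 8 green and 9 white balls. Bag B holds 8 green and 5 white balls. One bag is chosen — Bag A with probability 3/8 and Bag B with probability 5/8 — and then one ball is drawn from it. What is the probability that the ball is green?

From Bag A: P(green) = 8/17.
From Bag B: P(green) = 8/13.
Total probability = (3/8)(8/17) + (5/8)(8/13) = 124/221.

124/221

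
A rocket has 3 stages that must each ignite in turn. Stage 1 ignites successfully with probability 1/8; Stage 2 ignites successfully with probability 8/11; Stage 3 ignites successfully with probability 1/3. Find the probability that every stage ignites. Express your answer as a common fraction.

1/33

The events are sequential, so multiply the conditional probabilities:
P = 1/8 × 8/11 × 1/3 = 8/264 = 1/33.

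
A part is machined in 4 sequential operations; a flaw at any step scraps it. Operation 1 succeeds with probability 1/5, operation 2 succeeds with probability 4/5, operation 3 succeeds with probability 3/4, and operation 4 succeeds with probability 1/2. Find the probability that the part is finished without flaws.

3/50

Multiplying along the chain,
P = 1/5 × 4/5 × 3/4 × 1/2 = 12/200 = 3/50.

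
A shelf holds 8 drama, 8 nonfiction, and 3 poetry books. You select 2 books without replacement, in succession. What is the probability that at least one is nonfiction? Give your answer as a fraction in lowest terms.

P(no nonfiction) = 11/19 × 10/18 = 110/342 = 55/171.
P(at least one) = 1 − 55/171 = 116/171.

116/171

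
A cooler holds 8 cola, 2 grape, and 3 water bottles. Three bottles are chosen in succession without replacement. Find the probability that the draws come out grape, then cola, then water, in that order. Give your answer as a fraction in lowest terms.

Each draw changes the counts, so multiply the conditional probabilities along the sequence:
P = 2/13 × 8/12 × 3/11 = 48/1716 = 4/143.

4/143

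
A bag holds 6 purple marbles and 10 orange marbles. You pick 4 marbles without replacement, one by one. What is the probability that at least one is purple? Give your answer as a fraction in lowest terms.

23/26

P(no purple) = 10/16 × 9/15 × 8/14 × 7/13 = 5040/43680 = 3/26.
P(at least one) = 1 − 3/26 = 23/26.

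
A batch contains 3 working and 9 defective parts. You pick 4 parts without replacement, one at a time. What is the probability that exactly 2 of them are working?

12/55

One ordering (working drawn first) has probability 3/12 × 2/11 × 9/10 × 8/9 = 432/11880 = 2/55.
There are C(4,2) = 6 such orderings, each equally likely, so P = 6 × 2/55 = 12/55.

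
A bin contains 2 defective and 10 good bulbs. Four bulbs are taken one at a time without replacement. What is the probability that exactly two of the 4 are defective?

1/11

One ordering (defective drawn first) has probability 2/12 × 1/11 × 10/10 × 9/9 = 180/11880 = 1/66.
There are C(4,2) = 6 such orderings, each equally likely, so P = 6 × 1/66 = 1/11.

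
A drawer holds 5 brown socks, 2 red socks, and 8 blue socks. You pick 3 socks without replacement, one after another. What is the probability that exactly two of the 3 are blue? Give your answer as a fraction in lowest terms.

28/65

One ordering (blue drawn first) has probability 8/15 × 7/14 × 7/13 = 392/2730 = 28/195.
There are C(3,2) = 3 such orderings, each equally likely, so P = 3 × 28/195 = 28/65.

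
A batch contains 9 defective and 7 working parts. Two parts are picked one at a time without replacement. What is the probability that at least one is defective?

P(no defective) = 7/16 × 6/15 = 42/240 = 7/40.
P(at least one) = 1 − 7/40 = 33/40.

33/40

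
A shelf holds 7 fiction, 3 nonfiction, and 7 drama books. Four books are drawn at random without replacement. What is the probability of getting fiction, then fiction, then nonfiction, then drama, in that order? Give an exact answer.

21/1360

Chain rule:
P = 7/17 × 6/16 × 3/15 × 7/14 = 882/57120 = 21/1360.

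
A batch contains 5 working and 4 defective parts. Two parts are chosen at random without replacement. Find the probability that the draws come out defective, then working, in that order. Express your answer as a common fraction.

Multiply the probability of each draw given the previous ones:
P = 4/9 × 5/8 = 20/72 = 5/18.

5/18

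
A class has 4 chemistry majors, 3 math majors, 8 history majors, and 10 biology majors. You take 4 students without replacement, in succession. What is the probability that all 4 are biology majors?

21/1265

P(every draw is a biology major) = 10/25 × 9/24 × 8/23 × 7/22 = 5040/303600 = 21/1265.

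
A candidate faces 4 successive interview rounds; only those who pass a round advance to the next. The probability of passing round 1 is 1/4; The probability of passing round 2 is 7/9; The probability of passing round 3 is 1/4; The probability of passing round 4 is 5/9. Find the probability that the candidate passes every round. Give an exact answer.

35/1296

The events are sequential, so multiply the conditional probabilities:
P = 1/4 × 7/9 × 1/4 × 5/9 = 35/1296.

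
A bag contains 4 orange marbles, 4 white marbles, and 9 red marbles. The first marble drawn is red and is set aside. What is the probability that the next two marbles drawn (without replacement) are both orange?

With the first marble removed, 4 orange remain out of 16.
P = 4/16 × 3/15 = 12/240 = 1/20.

1/20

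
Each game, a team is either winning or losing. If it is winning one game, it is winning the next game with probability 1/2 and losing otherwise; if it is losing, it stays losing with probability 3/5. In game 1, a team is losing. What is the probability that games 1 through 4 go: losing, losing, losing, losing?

27/125

Game 1 is given. For each transition, use the conditional probability from the current state:
P(losing | losing) = 3/5; P(losing | losing) = 3/5; P(losing | losing) = 3/5.
P = 3/5 × 3/5 × 3/5 = 27/125.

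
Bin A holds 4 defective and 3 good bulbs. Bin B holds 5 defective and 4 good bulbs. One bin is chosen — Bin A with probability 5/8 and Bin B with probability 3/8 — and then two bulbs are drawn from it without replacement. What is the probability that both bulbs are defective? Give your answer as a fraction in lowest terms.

From Bin A: P(both defective) = (4/7)(3/6) = 2/7.
From Bin B: P(both defective) = (5/9)(4/8) = 5/18.
Total probability = (5/8)(2/7) + (3/8)(5/18) = 95/336.

95/336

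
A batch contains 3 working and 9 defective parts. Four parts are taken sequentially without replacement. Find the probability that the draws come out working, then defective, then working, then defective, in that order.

Chain rule:
P = 3/12 × 9/11 × 2/10 × 8/9 = 432/11880 = 2/55.

2/55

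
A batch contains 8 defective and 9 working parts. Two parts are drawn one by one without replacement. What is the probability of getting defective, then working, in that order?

9/34

Multiply the probability of each draw given the previous ones:
P = 8/17 × 9/16 = 72/272 = 9/34.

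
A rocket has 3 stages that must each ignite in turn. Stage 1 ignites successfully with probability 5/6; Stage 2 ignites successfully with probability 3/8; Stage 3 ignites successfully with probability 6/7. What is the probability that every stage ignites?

Each stage is reached only if all earlier stages succeed, so
P = 5/6 × 3/8 × 6/7 = 90/336 = 15/56.

15/56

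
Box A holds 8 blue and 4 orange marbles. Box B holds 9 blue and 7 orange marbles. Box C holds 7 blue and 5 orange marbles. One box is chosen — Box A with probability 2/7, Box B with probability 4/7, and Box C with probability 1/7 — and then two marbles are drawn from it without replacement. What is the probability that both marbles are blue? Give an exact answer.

71/210

From Box A: P(both blue) = (8/12)(7/11) = 14/33.
From Box B: P(both blue) = (9/16)(8/15) = 3/10.
From Box C: P(both blue) = (7/12)(6/11) = 7/22.
Total probability = (2/7)(14/33) + (4/7)(3/10) + (1/7)(7/22) = 71/210.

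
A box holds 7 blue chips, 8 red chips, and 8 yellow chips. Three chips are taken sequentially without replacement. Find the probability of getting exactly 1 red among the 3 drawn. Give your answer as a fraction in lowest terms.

120/253

One ordering (red drawn first) has probability 8/23 × 15/22 × 14/21 = 1680/10626 = 40/253.
There are C(3,1) = 3 such orderings, each equally likely, so P = 3 × 40/253 = 120/253.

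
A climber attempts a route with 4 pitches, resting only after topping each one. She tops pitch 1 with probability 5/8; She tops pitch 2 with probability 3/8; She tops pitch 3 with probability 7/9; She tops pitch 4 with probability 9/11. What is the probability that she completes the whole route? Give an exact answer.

The events are sequential, so multiply the conditional probabilities:
P = 5/8 × 3/8 × 7/9 × 9/11 = 945/6336 = 105/704.

105/704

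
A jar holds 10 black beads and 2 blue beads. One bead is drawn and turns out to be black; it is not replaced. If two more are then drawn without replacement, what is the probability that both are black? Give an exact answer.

36/55

After the first draw, 9 of the remaining 11 beads are black.
P = 9/11 × 8/10 = 72/110 = 36/55.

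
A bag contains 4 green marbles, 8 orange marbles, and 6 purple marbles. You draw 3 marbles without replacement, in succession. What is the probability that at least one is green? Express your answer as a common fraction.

P(no green) = 14/18 × 13/17 × 12/16 = 2184/4896 = 91/204.
P(at least one) = 1 − 91/204 = 113/204.

113/204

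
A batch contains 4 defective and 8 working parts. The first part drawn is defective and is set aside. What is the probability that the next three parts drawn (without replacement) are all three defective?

With the first part removed, 3 defective remain out of 11.
P = 3/11 × 2/10 × 1/9 = 6/990 = 1/165.

1/165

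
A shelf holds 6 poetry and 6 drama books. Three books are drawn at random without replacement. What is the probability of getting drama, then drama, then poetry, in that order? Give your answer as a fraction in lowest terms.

Each draw changes the counts, so multiply the conditional probabilities along the sequence:
P = 6/12 × 5/11 × 6/10 = 180/1320 = 3/22.

3/22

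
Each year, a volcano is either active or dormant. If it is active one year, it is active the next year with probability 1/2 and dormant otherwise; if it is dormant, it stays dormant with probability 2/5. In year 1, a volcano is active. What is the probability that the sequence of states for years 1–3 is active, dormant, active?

Year 1 is given. For each transition, use the conditional probability from the current state:
P(dormant | active) = 1/2; P(active | dormant) = 3/5.
P = 1/2 × 3/5 = 3/10.

3/10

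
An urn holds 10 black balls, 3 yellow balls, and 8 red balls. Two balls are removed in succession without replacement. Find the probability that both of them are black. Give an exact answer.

P(all black) = 10/21 × 9/20 = 90/420 = 3/14.

3/14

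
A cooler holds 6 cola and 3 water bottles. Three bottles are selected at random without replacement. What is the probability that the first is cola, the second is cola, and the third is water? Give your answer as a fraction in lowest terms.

5/28

Chain rule:
P = 6/9 × 5/8 × 3/7 = 90/504 = 5/28.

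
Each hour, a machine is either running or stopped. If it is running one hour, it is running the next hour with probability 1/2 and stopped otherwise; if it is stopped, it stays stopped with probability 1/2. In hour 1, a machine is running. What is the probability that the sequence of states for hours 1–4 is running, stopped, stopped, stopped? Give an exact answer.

1/8

Hour 1 is given. For each transition, use the conditional probability from the current state:
P(stopped | running) = 1/2; P(stopped | stopped) = 1/2; P(stopped | stopped) = 1/2.
P = 1/2 × 1/2 × 1/2 = 1/8.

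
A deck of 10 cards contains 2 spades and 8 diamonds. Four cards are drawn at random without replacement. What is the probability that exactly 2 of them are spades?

One ordering (spades drawn first) has probability 2/10 × 1/9 × 8/8 × 7/7 = 112/5040 = 1/45.
There are C(4,2) = 6 such orderings, each equally likely, so P = 6 × 1/45 = 2/15.

2/15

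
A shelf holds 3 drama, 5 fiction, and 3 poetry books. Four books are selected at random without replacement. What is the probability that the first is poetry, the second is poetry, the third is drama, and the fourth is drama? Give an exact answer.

1/220

Each draw changes the counts, so multiply the conditional probabilities along the sequence:
P = 3/11 × 2/10 × 3/9 × 2/8 = 36/7920 = 1/220.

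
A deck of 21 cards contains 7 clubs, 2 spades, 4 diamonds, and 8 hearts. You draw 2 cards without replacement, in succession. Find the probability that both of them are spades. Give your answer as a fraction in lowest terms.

P = 2/21 × 1/20 = 2/420 = 1/210.

1/210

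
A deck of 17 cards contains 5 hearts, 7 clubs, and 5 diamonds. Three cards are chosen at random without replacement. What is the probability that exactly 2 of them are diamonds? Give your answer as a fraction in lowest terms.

3/17

One ordering (diamonds drawn first) has probability 5/17 × 4/16 × 12/15 = 240/4080 = 1/17.
There are C(3,2) = 3 such orderings, each equally likely, so P = 3 × 1/17 = 3/17.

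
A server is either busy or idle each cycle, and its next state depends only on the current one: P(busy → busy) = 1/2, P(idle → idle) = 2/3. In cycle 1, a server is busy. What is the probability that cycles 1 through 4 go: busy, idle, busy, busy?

1/12

Cycle 1 is given. For each transition, use the conditional probability from the current state:
P(idle | busy) = 1/2; P(busy | idle) = 1/3; P(busy | busy) = 1/2.
P = 1/2 × 1/3 × 1/2 = 1/12.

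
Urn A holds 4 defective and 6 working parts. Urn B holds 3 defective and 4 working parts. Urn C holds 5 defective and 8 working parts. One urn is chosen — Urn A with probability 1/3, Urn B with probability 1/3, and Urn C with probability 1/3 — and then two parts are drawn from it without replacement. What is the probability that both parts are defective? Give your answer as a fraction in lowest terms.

184/1365

From Urn A: P(both defective) = (4/10)(3/9) = 2/15.
From Urn B: P(both defective) = (3/7)(2/6) = 1/7.
From Urn C: P(both defective) = (5/13)(4/12) = 5/39.
Total probability = (1/3)(2/15) + (1/3)(1/7) + (1/3)(5/39) = 184/1365.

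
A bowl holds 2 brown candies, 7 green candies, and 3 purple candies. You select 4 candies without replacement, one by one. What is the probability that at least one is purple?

41/55

P(no purple) = 9/12 × 8/11 × 7/10 × 6/9 = 3024/11880 = 14/55.
P(at least one) = 1 − 14/55 = 41/55.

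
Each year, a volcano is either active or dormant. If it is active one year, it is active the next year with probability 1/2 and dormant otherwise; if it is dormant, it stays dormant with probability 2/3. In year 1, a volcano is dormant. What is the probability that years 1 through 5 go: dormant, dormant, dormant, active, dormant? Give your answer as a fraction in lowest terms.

2/27

Year 1 is given. For each transition, use the conditional probability from the current state:
P(dormant | dormant) = 2/3; P(dormant | dormant) = 2/3; P(active | dormant) = 1/3; P(dormant | active) = 1/2.
P = 2/3 × 2/3 × 1/3 × 1/2 = 4/54 = 2/27.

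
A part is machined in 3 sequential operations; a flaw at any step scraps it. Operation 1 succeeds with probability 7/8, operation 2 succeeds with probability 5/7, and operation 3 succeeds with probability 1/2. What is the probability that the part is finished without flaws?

Multiplying along the chain,
P = 7/8 × 5/7 × 1/2 = 35/112 = 5/16.

5/16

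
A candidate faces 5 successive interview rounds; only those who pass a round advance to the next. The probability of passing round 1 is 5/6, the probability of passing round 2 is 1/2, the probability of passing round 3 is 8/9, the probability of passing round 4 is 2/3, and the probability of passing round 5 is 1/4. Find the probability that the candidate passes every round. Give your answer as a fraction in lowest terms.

The events are sequential, so multiply the conditional probabilities:
P = 5/6 × 1/2 × 8/9 × 2/3 × 1/4 = 80/1296 = 5/81.

5/81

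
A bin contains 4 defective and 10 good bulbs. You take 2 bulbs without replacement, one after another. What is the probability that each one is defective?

P(every draw is defective) = 4/14 × 3/13 = 12/182 = 6/91.

6/91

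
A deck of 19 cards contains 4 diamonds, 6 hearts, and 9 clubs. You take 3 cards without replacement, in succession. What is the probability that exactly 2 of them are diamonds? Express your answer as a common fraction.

30/323

One ordering (diamonds drawn first) has probability 4/19 × 3/18 × 15/17 = 180/5814 = 10/323.
There are C(3,2) = 3 such orderings, each equally likely, so P = 3 × 10/323 = 30/323.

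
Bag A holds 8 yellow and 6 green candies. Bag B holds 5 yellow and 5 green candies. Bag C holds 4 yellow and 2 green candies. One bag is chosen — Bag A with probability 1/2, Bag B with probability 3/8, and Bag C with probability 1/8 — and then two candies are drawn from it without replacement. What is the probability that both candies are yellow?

From Bag A: P(both yellow) = (8/14)(7/13) = 4/13.
From Bag B: P(both yellow) = (5/10)(4/9) = 2/9.
From Bag C: P(both yellow) = (4/6)(3/5) = 2/5.
Total probability = (1/2)(4/13) + (3/8)(2/9) + (1/8)(2/5) = 56/195.

56/195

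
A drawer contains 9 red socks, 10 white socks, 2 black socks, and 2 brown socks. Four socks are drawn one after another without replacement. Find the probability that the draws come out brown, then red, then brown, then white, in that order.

Multiply the probability of each draw given the previous ones:
P = 2/23 × 9/22 × 1/21 × 10/20 = 180/212520 = 3/3542.

3/3542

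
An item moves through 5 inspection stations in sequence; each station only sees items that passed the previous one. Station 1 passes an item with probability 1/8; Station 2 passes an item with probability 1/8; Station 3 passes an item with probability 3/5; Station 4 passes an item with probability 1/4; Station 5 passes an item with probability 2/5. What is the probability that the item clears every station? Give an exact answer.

The events are sequential, so multiply the conditional probabilities:
P = 1/8 × 1/8 × 3/5 × 1/4 × 2/5 = 6/6400 = 3/3200.

3/3200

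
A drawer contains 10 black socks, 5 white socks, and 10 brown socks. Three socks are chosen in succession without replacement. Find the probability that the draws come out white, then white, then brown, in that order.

1/69

Chain rule:
P = 5/25 × 4/24 × 10/23 = 200/13800 = 1/69.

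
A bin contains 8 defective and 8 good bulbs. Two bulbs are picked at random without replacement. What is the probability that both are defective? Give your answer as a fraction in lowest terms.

7/30

P(all defective) = 8/16 × 7/15 = 56/240 = 7/30.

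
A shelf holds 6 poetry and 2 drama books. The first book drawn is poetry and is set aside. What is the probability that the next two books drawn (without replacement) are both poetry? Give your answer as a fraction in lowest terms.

10/21

With the first book removed, 5 poetry remain out of 7.
P = 5/7 × 4/6 = 20/42 = 10/21.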